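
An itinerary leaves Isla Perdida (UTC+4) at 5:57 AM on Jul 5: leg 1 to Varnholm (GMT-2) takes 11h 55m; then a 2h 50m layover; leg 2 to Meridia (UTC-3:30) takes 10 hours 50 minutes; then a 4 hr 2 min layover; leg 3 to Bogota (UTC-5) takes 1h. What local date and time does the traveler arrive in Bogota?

Convert departure to UTC: 5:57 AM − 4:00 = 1:57 AM UTC on Jul 5.
Add 11 hours 55 minutes leg 1 → 1:52 PM UTC.
Add 2 hours and 50 minutes layover in Varnholm → 4:42 PM UTC.
Add 10 hours 50 minutes leg 2 → 3:32 AM UTC (Jul 6).
Add 4 hours and 2 minutes layover in Meridia → 7:34 AM UTC.
Add 1 hour leg 3 → 8:34 AM UTC.
Bogota is UTC−5:00, so local arrival = 8:34 AM − 5:00 = 3:34 AM on Jul 6.

3:34 AM on July 6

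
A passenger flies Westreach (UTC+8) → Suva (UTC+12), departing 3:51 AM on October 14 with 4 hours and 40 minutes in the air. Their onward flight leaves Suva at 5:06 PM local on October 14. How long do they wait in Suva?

Convert departure to UTC: 3:51 AM − 8:00 = 7:51 PM UTC on Oct 13.
Add 4 hours 40 minutes flight time → 12:31 AM UTC (Oct 14).
Suva is UTC+12:00, so local arrival = 12:31 AM + 12:00 = 12:31 PM on Oct 14.
Layover = 5:06 PM − 12:31 PM = 4 hours 35 minutes.

4 hours 35 minutes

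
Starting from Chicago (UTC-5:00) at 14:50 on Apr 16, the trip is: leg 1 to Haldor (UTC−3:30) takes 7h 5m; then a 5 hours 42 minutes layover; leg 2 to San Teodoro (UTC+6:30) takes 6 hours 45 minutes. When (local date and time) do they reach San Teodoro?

Convert departure to UTC: 14:50 + 5:00 = 19:50 UTC on Apr 16.
Add 7 hours and 5 minutes leg 1 → 02:55 UTC (Apr 17).
Add 5 hours and 42 minutes layover in Haldor → 08:37 UTC.
Add 6 hours and 45 minutes leg 2 → 15:22 UTC.
San Teodoro is UTC+6:30, so local arrival = 15:22 + 6:30 = 21:52 on Apr 17.

21:52 on April 17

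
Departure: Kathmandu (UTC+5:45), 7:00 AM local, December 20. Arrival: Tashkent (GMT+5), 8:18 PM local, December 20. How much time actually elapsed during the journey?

Tashkent is 0:45 behind Kathmandu.
Clock-face elapsed time (ignoring zones) is 13 hours 18 minutes.
Actual elapsed = 13 hours 18 minutes + 0:45 = 14 hours 3 minutes.

14 hours 3 minutes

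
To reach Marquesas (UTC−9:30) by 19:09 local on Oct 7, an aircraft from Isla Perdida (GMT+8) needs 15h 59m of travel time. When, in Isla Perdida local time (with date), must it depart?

Target arrival in UTC: 19:09 + 9:30 = 04:39 on Oct 8.
Subtract 15 hours 59 minutes → departure 12:40 UTC on Oct 7.
Isla Perdida is UTC+8:00: 12:40 + 8:00 = 20:40 on Oct 7.

20:40 on Oct 7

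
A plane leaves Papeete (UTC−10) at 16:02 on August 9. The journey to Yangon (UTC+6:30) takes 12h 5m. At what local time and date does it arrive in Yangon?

Yangon is 16:30 ahead of Papeete.
After 12 hours 5 minutes it is 04:07 (Aug 10) in Papeete.
Shift by the zone difference: 04:07 + 16:30 = 20:37 on Aug 10 in Yangon.

20:37 on August 10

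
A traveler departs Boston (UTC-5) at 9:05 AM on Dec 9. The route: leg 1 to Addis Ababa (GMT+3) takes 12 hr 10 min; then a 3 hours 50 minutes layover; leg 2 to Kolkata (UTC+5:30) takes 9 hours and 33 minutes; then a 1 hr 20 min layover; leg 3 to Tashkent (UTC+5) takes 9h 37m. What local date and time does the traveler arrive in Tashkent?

7:35 AM on December 11

Convert departure to UTC: 9:05 AM + 5:00 = 2:05 PM UTC on Dec 9.
Add 12 hours 10 minutes leg 1 → 2:15 AM UTC (Dec 10).
Add 3 hours and 50 minutes layover in Addis Ababa → 6:05 AM UTC.
Add 9 hours and 33 minutes leg 2 → 3:38 PM UTC.
Add 1 hour 20 minutes layover in Kolkata → 4:58 PM UTC.
Add 9 hours and 37 minutes leg 3 → 2:35 AM UTC (Dec 11).
Tashkent is UTC+5:00, so local arrival = 2:35 AM + 5:00 = 7:35 AM on Dec 11.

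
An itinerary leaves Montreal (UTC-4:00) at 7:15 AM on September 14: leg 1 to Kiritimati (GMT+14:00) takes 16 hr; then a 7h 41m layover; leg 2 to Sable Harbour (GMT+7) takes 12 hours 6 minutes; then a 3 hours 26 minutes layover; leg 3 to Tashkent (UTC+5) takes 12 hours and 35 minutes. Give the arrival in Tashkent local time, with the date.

8:03 PM on September 16

Convert departure to UTC: 7:15 AM + 4:00 = 11:15 AM UTC on Sep 14.
Add 16 hours leg 1 → 3:15 AM UTC (Sep 15).
Add 7 hours 41 minutes layover in Kiritimati → 10:56 AM UTC.
Add 12 hours and 6 minutes leg 2 → 11:02 PM UTC.
Add 3 hours 26 minutes layover in Sable Harbour → 2:28 AM UTC (Sep 16).
Add 12 hours and 35 minutes leg 3 → 3:03 PM UTC.
Tashkent is UTC+5:00, so local arrival = 3:03 PM + 5:00 = 8:03 PM on Sep 16.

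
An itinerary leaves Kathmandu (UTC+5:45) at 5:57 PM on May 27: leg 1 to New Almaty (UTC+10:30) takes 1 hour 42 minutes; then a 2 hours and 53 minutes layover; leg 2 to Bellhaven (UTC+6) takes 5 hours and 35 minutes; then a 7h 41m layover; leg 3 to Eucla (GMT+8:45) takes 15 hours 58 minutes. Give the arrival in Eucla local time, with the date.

6:46 AM on May 29

Convert departure to UTC: 5:57 PM − 5:45 = 12:12 PM UTC on May 27.
Add 1 hour and 42 minutes leg 1 → 1:54 PM UTC.
Add 2 hours 53 minutes layover in New Almaty → 4:47 PM UTC.
Add 5 hours 35 minutes leg 2 → 10:22 PM UTC.
Add 7 hours 41 minutes layover in Bellhaven → 6:03 AM UTC (May 28).
Add 15 hours and 58 minutes leg 3 → 10:01 PM UTC.
Eucla is UTC+8:45, so local arrival = 10:01 PM + 8:45 = 6:46 AM on May 29.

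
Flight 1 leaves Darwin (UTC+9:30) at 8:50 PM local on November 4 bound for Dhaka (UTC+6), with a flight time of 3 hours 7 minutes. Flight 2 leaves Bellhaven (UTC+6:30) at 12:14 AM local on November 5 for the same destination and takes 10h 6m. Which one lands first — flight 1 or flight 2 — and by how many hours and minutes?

the first, by 13 hours 23 minutes

Flight 1 in UTC: 8:50 PM − 9:30 = 11:20 AM on Nov 4.
+3 hours and 7 minutes → arrive 2:27 PM UTC on Nov 4.
Flight 2 in UTC: 12:14 AM − 6:30 = 5:44 PM on Nov 4.
+10 hours and 6 minutes → arrive 3:50 AM UTC on Nov 5.
Flight 1 lands earlier by 13 hours 23 minutes.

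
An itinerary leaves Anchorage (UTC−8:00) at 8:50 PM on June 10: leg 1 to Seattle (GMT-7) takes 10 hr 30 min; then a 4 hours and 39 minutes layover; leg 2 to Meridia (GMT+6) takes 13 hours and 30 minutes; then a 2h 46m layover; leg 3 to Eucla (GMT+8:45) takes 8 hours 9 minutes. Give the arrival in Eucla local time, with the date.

Convert departure to UTC: 8:50 PM + 8:00 = 4:50 AM UTC on Jun 11.
Add 10 hours 30 minutes leg 1 → 3:20 PM UTC.
Add 4 hours and 39 minutes layover in Seattle → 7:59 PM UTC.
Add 13 hours 30 minutes leg 2 → 9:29 AM UTC (Jun 12).
Add 2 hours and 46 minutes layover in Meridia → 12:15 PM UTC.
Add 8 hours 9 minutes leg 3 → 8:24 PM UTC.
Eucla is UTC+8:45, so local arrival = 8:24 PM + 8:45 = 5:09 AM on Jun 13.

5:09 AM on June 13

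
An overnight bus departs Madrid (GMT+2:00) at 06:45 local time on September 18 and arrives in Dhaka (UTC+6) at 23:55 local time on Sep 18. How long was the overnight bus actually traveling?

Dhaka is 4:00 ahead of Madrid.
Clock-face elapsed time (ignoring zones) is 17 hours 10 minutes.
Actual elapsed = 17 hours 10 minutes − 4:00 = 13 hours 10 minutes.

13 hours 10 minutes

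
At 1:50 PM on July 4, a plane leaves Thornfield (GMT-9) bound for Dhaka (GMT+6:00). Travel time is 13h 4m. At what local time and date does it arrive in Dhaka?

Convert departure to UTC: 1:50 PM + 9:00 = 10:50 PM UTC on Jul 4.
Add 13 hours and 4 minutes travel time → 11:54 AM UTC (Jul 5).
Dhaka is UTC+6:00, so local arrival = 11:54 AM + 6:00 = 5:54 PM on Jul 5.

5:54 PM on Jul 5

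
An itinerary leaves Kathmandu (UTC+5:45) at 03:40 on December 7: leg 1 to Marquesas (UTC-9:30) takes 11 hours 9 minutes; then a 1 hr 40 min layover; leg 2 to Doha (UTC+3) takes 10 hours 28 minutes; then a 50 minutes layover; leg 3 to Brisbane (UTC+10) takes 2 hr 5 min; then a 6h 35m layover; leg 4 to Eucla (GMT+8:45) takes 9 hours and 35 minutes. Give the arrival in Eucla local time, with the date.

Convert departure to UTC: 03:40 − 5:45 = 21:55 UTC on Dec 6.
Add 11 hours 9 minutes leg 1 → 09:04 UTC (Dec 7).
Add 1 hour and 40 minutes layover in Marquesas → 10:44 UTC.
Add 10 hours 28 minutes leg 2 → 21:12 UTC.
Add 50 minutes layover in Doha → 22:02 UTC.
Add 2 hours 5 minutes leg 3 → 00:07 UTC (Dec 8).
Add 6 hours 35 minutes layover in Brisbane → 06:42 UTC.
Add 9 hours and 35 minutes leg 4 → 16:17 UTC.
Eucla is UTC+8:45, so local arrival = 16:17 + 8:45 = 01:02 on Dec 9.

01:02 on December 9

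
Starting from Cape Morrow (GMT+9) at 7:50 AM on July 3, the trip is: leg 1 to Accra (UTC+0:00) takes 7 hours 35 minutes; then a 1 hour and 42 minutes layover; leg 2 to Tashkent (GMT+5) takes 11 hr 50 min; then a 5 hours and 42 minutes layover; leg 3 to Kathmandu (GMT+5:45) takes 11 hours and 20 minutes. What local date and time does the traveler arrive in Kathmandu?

6:44 PM on Jul 4

Convert departure to UTC: 7:50 AM − 9:00 = 10:50 PM UTC on Jul 2.
Add 7 hours 35 minutes leg 1 → 6:25 AM UTC (Jul 3).
Add 1 hour and 42 minutes layover in Accra → 8:07 AM UTC.
Add 11 hours 50 minutes leg 2 → 7:57 PM UTC.
Add 5 hours and 42 minutes layover in Tashkent → 1:39 AM UTC (Jul 4).
Add 11 hours and 20 minutes leg 3 → 12:59 PM UTC.
Kathmandu is UTC+5:45, so local arrival = 12:59 PM + 5:45 = 6:44 PM on Jul 4.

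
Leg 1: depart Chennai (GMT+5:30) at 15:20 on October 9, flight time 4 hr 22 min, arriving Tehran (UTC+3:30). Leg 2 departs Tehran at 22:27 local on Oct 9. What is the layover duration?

4 hours 45 minutes

Convert departure to UTC: 15:20 − 5:30 = 09:50 UTC on Oct 9.
Add 4 hours 22 minutes flight time → 14:12 UTC.
Tehran is UTC+3:30, so local arrival = 14:12 + 3:30 = 17:42 on Oct 9.
Layover = 22:27 − 17:42 = 4 hours 45 minutes.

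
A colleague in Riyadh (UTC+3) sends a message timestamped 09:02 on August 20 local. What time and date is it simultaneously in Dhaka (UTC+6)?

12:02 on Aug 20

In UTC: 09:02 − 3:00 = 06:02 on Aug 20.
Dhaka is UTC+6:00: 06:02 + 6:00 = 12:02 on Aug 20.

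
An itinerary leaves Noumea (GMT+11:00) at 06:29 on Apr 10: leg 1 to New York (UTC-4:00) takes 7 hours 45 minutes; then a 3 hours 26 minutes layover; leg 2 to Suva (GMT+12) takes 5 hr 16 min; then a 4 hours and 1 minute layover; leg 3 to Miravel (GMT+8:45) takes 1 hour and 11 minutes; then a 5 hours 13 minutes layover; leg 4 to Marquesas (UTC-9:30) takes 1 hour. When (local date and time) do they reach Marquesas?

13:51 on April 10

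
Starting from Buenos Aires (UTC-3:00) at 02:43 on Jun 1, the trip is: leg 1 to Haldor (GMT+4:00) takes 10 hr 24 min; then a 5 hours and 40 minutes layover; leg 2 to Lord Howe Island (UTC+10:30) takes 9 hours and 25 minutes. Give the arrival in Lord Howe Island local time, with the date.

17:42 on Jun 2

Convert departure to UTC: 02:43 + 3:00 = 05:43 UTC on Jun 1.
Add 10 hours 24 minutes leg 1 → 16:07 UTC.
Add 5 hours 40 minutes layover in Haldor → 21:47 UTC.
Add 9 hours 25 minutes leg 2 → 07:12 UTC (Jun 2).
Lord Howe Island is UTC+10:30, so local arrival = 07:12 + 10:30 = 17:42 on Jun 2.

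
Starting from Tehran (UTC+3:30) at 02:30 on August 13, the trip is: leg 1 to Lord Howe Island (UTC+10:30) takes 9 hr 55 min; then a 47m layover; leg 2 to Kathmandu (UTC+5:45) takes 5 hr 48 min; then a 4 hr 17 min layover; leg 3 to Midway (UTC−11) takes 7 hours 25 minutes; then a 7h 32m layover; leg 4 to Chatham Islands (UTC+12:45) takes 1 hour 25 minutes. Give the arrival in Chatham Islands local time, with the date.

Convert departure to UTC: 02:30 − 3:30 = 23:00 UTC on Aug 12.
Add 9 hours and 55 minutes leg 1 → 08:55 UTC (Aug 13).
Add 47 minutes layover in Lord Howe Island → 09:42 UTC.
Add 5 hours 48 minutes leg 2 → 15:30 UTC.
Add 4 hours 17 minutes layover in Kathmandu → 19:47 UTC.
Add 7 hours 25 minutes leg 3 → 03:12 UTC (Aug 14).
Add 7 hours 32 minutes layover in Midway → 10:44 UTC.
Add 1 hour 25 minutes leg 4 → 12:09 UTC.
Chatham Islands is UTC+12:45, so local arrival = 12:09 + 12:45 = 00:54 on Aug 15.

00:54 on August 15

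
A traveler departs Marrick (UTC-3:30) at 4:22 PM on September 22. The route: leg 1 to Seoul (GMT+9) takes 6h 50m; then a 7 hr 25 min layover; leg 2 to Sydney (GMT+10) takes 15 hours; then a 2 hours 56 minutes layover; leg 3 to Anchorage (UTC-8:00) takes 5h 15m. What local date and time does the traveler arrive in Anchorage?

Convert departure to UTC: 4:22 PM + 3:30 = 7:52 PM UTC on Sep 22.
Add 6 hours and 50 minutes leg 1 → 2:42 AM UTC (Sep 23).
Add 7 hours and 25 minutes layover in Seoul → 10:07 AM UTC.
Add 15 hours leg 2 → 1:07 AM UTC (Sep 24).
Add 2 hours 56 minutes layover in Sydney → 4:03 AM UTC.
Add 5 hours and 15 minutes leg 3 → 9:18 AM UTC.
Anchorage is UTC−8:00, so local arrival = 9:18 AM − 8:00 = 1:18 AM on Sep 24.

1:18 AM on September 24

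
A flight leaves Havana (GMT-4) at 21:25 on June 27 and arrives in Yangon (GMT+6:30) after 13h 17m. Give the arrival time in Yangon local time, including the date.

21:12 on June 28

Yangon is 10:30 ahead of Havana.
After 13 hours 17 minutes it is 10:42 (Jun 28) in Havana.
Shift by the zone difference: 10:42 + 10:30 = 21:12 on Jun 28 in Yangon.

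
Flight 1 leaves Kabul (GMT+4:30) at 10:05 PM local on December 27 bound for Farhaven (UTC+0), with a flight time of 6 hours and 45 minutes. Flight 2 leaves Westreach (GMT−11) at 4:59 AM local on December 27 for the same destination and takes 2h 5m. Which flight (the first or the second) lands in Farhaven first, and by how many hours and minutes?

Flight 1 in UTC: 10:05 PM − 4:30 = 5:35 PM on Dec 27.
+6 hours and 45 minutes → arrive 12:20 AM UTC on Dec 28.
Flight 2 in UTC: 4:59 AM + 11:00 = 3:59 PM on Dec 27.
+2 hours and 5 minutes → arrive 6:04 PM UTC on Dec 27.
Flight 2 lands earlier by 6 hours 16 minutes.

the second, by 6 hours 16 minutes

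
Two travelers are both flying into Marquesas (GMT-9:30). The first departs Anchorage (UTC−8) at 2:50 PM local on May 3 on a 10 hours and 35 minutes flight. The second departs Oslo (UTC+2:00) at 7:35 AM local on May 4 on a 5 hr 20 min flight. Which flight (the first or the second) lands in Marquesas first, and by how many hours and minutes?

Flight 1 in UTC: 2:50 PM + 8:00 = 10:50 PM on May 3.
+10 hours and 35 minutes → arrive 9:25 AM UTC on May 4.
Flight 2 in UTC: 7:35 AM − 2:00 = 5:35 AM on May 4.
+5 hours 20 minutes → arrive 10:55 AM UTC on May 4.
Flight 1 lands earlier by 1 hour 30 minutes.

the first, by 1 hour 30 minutes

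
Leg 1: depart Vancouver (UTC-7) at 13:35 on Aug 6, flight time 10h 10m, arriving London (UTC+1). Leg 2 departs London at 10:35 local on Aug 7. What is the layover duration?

2 hours 50 minutes

Convert departure to UTC: 13:35 + 7:00 = 20:35 UTC on Aug 6.
Add 10 hours and 10 minutes flight time → 06:45 UTC (Aug 7).
London is UTC+1:00, so local arrival = 06:45 + 1:00 = 07:45 on Aug 7.
Layover = 10:35 − 07:45 = 2 hours 50 minutes.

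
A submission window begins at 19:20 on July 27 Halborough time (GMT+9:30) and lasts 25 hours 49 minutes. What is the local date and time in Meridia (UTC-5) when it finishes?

Convert start to UTC: 19:20 − 9:30 = 09:50 UTC on Jul 27.
Add 25 hours 49 minutes duration → 11:39 UTC (Jul 28).
Meridia is UTC−5:00, so local end time = 11:39 − 5:00 = 06:39 on Jul 28.

06:39 on July 28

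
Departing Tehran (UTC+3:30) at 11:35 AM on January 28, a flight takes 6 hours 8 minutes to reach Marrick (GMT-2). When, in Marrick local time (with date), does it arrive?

12:13 PM on Jan 28

Convert departure to UTC: 11:35 AM − 3:30 = 8:05 AM UTC on Jan 28.
Add 6 hours 8 minutes travel time → 2:13 PM UTC.
Marrick is UTC−2:00, so local arrival = 2:13 PM − 2:00 = 12:13 PM on Jan 28.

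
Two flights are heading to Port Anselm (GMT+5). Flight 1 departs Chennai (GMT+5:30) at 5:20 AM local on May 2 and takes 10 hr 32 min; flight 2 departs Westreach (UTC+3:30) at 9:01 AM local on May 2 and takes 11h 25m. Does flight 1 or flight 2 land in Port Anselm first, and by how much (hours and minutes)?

the first, by 6 hours 34 minutes

Flight 1 in UTC: 5:20 AM − 5:30 = 11:50 PM on May 1.
+10 hours 32 minutes → arrive 10:22 AM UTC on May 2.
Flight 2 in UTC: 9:01 AM − 3:30 = 5:31 AM on May 2.
+11 hours and 25 minutes → arrive 4:56 PM UTC on May 2.
Flight 1 lands earlier by 6 hours 34 minutes.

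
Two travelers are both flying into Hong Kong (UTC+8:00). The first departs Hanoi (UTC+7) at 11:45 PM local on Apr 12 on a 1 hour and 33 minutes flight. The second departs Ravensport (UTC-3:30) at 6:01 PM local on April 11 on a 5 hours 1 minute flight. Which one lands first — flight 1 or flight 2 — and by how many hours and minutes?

Flight 1 in UTC: 11:45 PM − 7:00 = 4:45 PM on Apr 12.
+1 hour 33 minutes → arrive 6:18 PM UTC on Apr 12.
Flight 2 in UTC: 6:01 PM + 3:30 = 9:31 PM on Apr 11.
+5 hours 1 minute → arrive 2:32 AM UTC on Apr 12.
Flight 2 lands earlier by 15 hours 46 minutes.

the second, by 15 hours 46 minutes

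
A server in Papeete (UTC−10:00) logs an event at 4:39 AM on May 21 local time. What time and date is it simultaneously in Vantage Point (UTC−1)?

1:39 PM on May 21

In UTC: 4:39 AM + 10:00 = 2:39 PM on May 21.
Vantage Point is UTC−1:00: 2:39 PM − 1:00 = 1:39 PM on May 21.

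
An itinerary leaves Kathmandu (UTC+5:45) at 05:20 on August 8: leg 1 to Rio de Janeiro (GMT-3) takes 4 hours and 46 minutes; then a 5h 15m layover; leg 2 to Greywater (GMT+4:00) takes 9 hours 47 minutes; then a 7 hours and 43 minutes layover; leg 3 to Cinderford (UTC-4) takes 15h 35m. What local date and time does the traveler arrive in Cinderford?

14:41 on August 9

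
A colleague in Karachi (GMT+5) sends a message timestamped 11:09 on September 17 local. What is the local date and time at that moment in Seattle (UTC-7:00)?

Seattle is 12:00 behind Karachi.
Shift by the zone difference: 11:09 − 12:00 = 23:09 on Sep 16 in Seattle.

23:09 on Sep 16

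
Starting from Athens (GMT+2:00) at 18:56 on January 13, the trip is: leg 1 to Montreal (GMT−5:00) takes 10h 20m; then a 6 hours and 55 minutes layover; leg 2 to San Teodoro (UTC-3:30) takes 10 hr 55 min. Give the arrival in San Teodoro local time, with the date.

17:36 on January 14

Convert departure to UTC: 18:56 − 2:00 = 16:56 UTC on Jan 13.
Add 10 hours 20 minutes leg 1 → 03:16 UTC (Jan 14).
Add 6 hours and 55 minutes layover in Montreal → 10:11 UTC.
Add 10 hours 55 minutes leg 2 → 21:06 UTC.
San Teodoro is UTC−3:30, so local arrival = 21:06 − 3:30 = 17:36 on Jan 14.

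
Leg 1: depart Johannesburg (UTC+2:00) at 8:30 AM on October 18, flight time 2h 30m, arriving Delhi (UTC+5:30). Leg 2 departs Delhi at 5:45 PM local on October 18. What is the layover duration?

Convert departure to UTC: 8:30 AM − 2:00 = 6:30 AM UTC on Oct 18.
Add 2 hours and 30 minutes flight time → 9:00 AM UTC.
Delhi is UTC+5:30, so local arrival = 9:00 AM + 5:30 = 2:30 PM on Oct 18.
Layover = 5:45 PM − 2:30 PM = 3 hours 15 minutes.

3 hours 15 minutes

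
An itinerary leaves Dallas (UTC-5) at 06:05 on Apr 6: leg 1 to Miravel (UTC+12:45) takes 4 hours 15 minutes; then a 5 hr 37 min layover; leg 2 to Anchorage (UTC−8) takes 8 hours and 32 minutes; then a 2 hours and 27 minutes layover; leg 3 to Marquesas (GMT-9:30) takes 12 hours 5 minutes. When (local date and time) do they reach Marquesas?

10:31 on Apr 7

Convert departure to UTC: 06:05 + 5:00 = 11:05 UTC on Apr 6.
Add 4 hours 15 minutes leg 1 → 15:20 UTC.
Add 5 hours 37 minutes layover in Miravel → 20:57 UTC.
Add 8 hours and 32 minutes leg 2 → 05:29 UTC (Apr 7).
Add 2 hours 27 minutes layover in Anchorage → 07:56 UTC.
Add 12 hours 5 minutes leg 3 → 20:01 UTC.
Marquesas is UTC−9:30, so local arrival = 20:01 − 9:30 = 10:31 on Apr 7.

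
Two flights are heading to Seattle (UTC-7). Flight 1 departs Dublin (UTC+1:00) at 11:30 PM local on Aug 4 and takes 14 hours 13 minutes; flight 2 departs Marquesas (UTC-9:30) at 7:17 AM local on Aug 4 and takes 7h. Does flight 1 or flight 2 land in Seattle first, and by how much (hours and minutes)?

Flight 1 in UTC: 11:30 PM − 1:00 = 10:30 PM on Aug 4.
+14 hours 13 minutes → arrive 12:43 PM UTC on Aug 5.
Flight 2 in UTC: 7:17 AM + 9:30 = 4:47 PM on Aug 4.
+7 hours → arrive 11:47 PM UTC on Aug 4.
Flight 2 lands earlier by 12 hours 56 minutes.

the second, by 12 hours 56 minutes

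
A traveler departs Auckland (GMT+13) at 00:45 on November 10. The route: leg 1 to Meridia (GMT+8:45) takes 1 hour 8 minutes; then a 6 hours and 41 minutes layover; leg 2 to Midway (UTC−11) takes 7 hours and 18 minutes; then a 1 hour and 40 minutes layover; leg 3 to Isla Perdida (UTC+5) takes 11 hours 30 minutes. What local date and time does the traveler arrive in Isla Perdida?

Convert departure to UTC: 00:45 − 13:00 = 11:45 UTC on Nov 9.
Add 1 hour 8 minutes leg 1 → 12:53 UTC.
Add 6 hours 41 minutes layover in Meridia → 19:34 UTC.
Add 7 hours 18 minutes leg 2 → 02:52 UTC (Nov 10).
Add 1 hour and 40 minutes layover in Midway → 04:32 UTC.
Add 11 hours 30 minutes leg 3 → 16:02 UTC.
Isla Perdida is UTC+5:00, so local arrival = 16:02 + 5:00 = 21:02 on Nov 10.

21:02 on November 10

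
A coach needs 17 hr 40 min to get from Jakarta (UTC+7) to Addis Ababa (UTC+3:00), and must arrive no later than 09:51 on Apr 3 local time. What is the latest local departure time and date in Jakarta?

20:11 on April 2

Target arrival in UTC: 09:51 − 3:00 = 06:51 on Apr 3.
Subtract 17 hours and 40 minutes → departure 13:11 UTC on Apr 2.
Jakarta is UTC+7:00: 13:11 + 7:00 = 20:11 on Apr 2.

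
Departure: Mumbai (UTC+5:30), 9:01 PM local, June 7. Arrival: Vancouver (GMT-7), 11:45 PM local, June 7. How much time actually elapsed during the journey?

Departure in UTC: 9:01 PM − 5:30 = 3:31 PM on Jun 7.
Arrival in UTC: 11:45 PM + 7:00 = 6:45 AM on Jun 8.
Elapsed = 6:45 AM − 3:31 PM (+1 day) = 15 hours 14 minutes.

15 hours 14 minutes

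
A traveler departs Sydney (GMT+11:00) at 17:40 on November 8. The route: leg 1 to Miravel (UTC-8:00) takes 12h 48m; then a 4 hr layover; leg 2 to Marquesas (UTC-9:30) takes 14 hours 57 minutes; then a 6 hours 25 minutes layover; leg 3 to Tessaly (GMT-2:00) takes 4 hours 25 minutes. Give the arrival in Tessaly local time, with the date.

Convert departure to UTC: 17:40 − 11:00 = 06:40 UTC on Nov 8.
Add 12 hours and 48 minutes leg 1 → 19:28 UTC.
Add 4 hours layover in Miravel → 23:28 UTC.
Add 14 hours and 57 minutes leg 2 → 14:25 UTC (Nov 9).
Add 6 hours and 25 minutes layover in Marquesas → 20:50 UTC.
Add 4 hours 25 minutes leg 3 → 01:15 UTC (Nov 10).
Tessaly is UTC−2:00, so local arrival = 01:15 − 2:00 = 23:15 on Nov 9.

23:15 on November 9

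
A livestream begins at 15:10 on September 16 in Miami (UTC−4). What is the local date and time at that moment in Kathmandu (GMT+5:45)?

00:55 on September 17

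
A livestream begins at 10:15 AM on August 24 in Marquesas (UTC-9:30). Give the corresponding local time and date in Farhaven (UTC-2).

5:45 PM on August 24

In UTC: 10:15 AM + 9:30 = 7:45 PM on Aug 24.
Farhaven is UTC−2:00: 7:45 PM − 2:00 = 5:45 PM on Aug 24.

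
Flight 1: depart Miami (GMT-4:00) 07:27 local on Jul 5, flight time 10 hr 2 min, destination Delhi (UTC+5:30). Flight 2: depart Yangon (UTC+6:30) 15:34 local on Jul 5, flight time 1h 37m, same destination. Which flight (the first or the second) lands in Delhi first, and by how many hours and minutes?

the second, by 10 hours 48 minutes

Flight 1 in UTC: 07:27 + 4:00 = 11:27 on Jul 5.
+10 hours 2 minutes → arrive 21:29 UTC on Jul 5.
Flight 2 in UTC: 15:34 − 6:30 = 09:04 on Jul 5.
+1 hour 37 minutes → arrive 10:41 UTC on Jul 5.
Flight 2 lands earlier by 10 hours 48 minutes.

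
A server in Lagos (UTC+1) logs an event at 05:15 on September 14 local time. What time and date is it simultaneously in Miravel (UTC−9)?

19:15 on September 13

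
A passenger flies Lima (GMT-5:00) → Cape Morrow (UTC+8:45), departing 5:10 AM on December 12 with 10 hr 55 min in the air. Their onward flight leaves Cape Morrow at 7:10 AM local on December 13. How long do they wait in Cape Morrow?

Convert departure to UTC: 5:10 AM + 5:00 = 10:10 AM UTC on Dec 12.
Add 10 hours 55 minutes flight time → 9:05 PM UTC.
Cape Morrow is UTC+8:45, so local arrival = 9:05 PM + 8:45 = 5:50 AM on Dec 13.
Layover = 7:10 AM − 5:50 AM = 1 hour 20 minutes.

1 hour 20 minutes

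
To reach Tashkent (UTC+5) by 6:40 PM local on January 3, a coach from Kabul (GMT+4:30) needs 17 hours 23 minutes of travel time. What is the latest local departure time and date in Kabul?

12:47 AM on January 3

Target arrival in UTC: 6:40 PM − 5:00 = 1:40 PM on Jan 3.
Subtract 17 hours and 23 minutes → departure 8:17 PM UTC on Jan 2.
Kabul is UTC+4:30: 8:17 PM + 4:30 = 12:47 AM on Jan 3.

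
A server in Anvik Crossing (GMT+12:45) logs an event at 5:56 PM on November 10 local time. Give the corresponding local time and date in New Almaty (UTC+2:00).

New Almaty is 10:45 behind Anvik Crossing.
Shift by the zone difference: 5:56 PM − 10:45 = 7:11 AM on Nov 10 in New Almaty.

7:11 AM on November 10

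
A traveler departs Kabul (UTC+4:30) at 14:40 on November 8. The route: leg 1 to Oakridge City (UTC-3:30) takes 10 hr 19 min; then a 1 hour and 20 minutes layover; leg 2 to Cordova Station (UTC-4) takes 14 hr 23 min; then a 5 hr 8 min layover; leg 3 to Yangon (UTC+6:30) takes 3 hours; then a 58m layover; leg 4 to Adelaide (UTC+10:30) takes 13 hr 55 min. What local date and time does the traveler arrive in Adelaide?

21:43 on November 10

Convert departure to UTC: 14:40 − 4:30 = 10:10 UTC on Nov 8.
Add 10 hours and 19 minutes leg 1 → 20:29 UTC.
Add 1 hour and 20 minutes layover in Oakridge City → 21:49 UTC.
Add 14 hours and 23 minutes leg 2 → 12:12 UTC (Nov 9).
Add 5 hours and 8 minutes layover in Cordova Station → 17:20 UTC.
Add 3 hours leg 3 → 20:20 UTC.
Add 58 minutes layover in Yangon → 21:18 UTC.
Add 13 hours and 55 minutes leg 4 → 11:13 UTC (Nov 10).
Adelaide is UTC+10:30, so local arrival = 11:13 + 10:30 = 21:43 on Nov 10.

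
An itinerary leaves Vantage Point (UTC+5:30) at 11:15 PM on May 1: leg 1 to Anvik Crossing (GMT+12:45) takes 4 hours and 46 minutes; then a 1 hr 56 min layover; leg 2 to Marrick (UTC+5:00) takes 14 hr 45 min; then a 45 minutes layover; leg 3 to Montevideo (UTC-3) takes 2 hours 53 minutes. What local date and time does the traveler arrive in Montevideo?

Convert departure to UTC: 11:15 PM − 5:30 = 5:45 PM UTC on May 1.
Add 4 hours and 46 minutes leg 1 → 10:31 PM UTC.
Add 1 hour 56 minutes layover in Anvik Crossing → 12:27 AM UTC (May 2).
Add 14 hours and 45 minutes leg 2 → 3:12 PM UTC.
Add 45 minutes layover in Marrick → 3:57 PM UTC.
Add 2 hours and 53 minutes leg 3 → 6:50 PM UTC.
Montevideo is UTC−3:00, so local arrival = 6:50 PM − 3:00 = 3:50 PM on May 2.

3:50 PM on May 2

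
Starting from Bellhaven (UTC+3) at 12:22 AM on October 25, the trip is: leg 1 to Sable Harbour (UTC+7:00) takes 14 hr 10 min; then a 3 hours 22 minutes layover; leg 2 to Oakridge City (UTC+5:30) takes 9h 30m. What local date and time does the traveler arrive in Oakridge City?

Convert departure to UTC: 12:22 AM − 3:00 = 9:22 PM UTC on Oct 24.
Add 14 hours 10 minutes leg 1 → 11:32 AM UTC (Oct 25).
Add 3 hours 22 minutes layover in Sable Harbour → 2:54 PM UTC.
Add 9 hours and 30 minutes leg 2 → 12:24 AM UTC (Oct 26).
Oakridge City is UTC+5:30, so local arrival = 12:24 AM + 5:30 = 5:54 AM on Oct 26.

5:54 AM on Oct 26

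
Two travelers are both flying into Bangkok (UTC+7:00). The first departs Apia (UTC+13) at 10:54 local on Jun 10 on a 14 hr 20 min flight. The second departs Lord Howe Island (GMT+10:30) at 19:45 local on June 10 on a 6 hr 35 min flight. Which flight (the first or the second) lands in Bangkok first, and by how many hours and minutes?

the first, by 3 hours 36 minutes

Flight 1 in UTC: 10:54 − 13:00 = 21:54 on Jun 9.
+14 hours 20 minutes → arrive 12:14 UTC on Jun 10.
Flight 2 in UTC: 19:45 − 10:30 = 09:15 on Jun 10.
+6 hours 35 minutes → arrive 15:50 UTC on Jun 10.
Flight 1 lands earlier by 3 hours 36 minutes.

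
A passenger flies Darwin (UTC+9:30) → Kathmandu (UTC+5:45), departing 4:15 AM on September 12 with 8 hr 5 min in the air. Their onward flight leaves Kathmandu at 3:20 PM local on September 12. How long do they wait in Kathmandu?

6 hours 45 minutes

Convert departure to UTC: 4:15 AM − 9:30 = 6:45 PM UTC on Sep 11.
Add 8 hours and 5 minutes flight time → 2:50 AM UTC (Sep 12).
Kathmandu is UTC+5:45, so local arrival = 2:50 AM + 5:45 = 8:35 AM on Sep 12.
Layover = 3:20 PM − 8:35 AM = 6 hours 45 minutes.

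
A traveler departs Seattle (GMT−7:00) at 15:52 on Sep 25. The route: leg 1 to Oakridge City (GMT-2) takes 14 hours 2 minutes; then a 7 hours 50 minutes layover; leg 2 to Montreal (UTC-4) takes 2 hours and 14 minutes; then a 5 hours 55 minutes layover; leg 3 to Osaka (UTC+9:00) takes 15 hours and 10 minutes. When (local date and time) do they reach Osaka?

05:03 on Sep 28

Convert departure to UTC: 15:52 + 7:00 = 22:52 UTC on Sep 25.
Add 14 hours 2 minutes leg 1 → 12:54 UTC (Sep 26).
Add 7 hours and 50 minutes layover in Oakridge City → 20:44 UTC.
Add 2 hours 14 minutes leg 2 → 22:58 UTC.
Add 5 hours and 55 minutes layover in Montreal → 04:53 UTC (Sep 27).
Add 15 hours 10 minutes leg 3 → 20:03 UTC.
Osaka is UTC+9:00, so local arrival = 20:03 + 9:00 = 05:03 on Sep 28.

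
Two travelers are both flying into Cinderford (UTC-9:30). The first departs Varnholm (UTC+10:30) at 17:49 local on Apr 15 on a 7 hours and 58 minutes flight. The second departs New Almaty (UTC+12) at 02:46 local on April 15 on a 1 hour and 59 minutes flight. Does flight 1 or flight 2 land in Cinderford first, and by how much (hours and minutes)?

the second, by 22 hours 32 minutes

Flight 1 in UTC: 17:49 − 10:30 = 07:19 on Apr 15.
+7 hours and 58 minutes → arrive 15:17 UTC on Apr 15.
Flight 2 in UTC: 02:46 − 12:00 = 14:46 on Apr 14.
+1 hour and 59 minutes → arrive 16:45 UTC on Apr 14.
Flight 2 lands earlier by 22 hours 32 minutes.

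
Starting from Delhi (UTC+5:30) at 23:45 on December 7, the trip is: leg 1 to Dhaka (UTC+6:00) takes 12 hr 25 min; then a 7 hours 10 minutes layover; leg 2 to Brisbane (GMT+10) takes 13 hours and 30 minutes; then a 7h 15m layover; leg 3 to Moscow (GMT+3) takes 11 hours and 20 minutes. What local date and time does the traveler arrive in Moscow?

00:55 on Dec 10

Convert departure to UTC: 23:45 − 5:30 = 18:15 UTC on Dec 7.
Add 12 hours and 25 minutes leg 1 → 06:40 UTC (Dec 8).
Add 7 hours 10 minutes layover in Dhaka → 13:50 UTC.
Add 13 hours 30 minutes leg 2 → 03:20 UTC (Dec 9).
Add 7 hours and 15 minutes layover in Brisbane → 10:35 UTC.
Add 11 hours and 20 minutes leg 3 → 21:55 UTC.
Moscow is UTC+3:00, so local arrival = 21:55 + 3:00 = 00:55 on Dec 10.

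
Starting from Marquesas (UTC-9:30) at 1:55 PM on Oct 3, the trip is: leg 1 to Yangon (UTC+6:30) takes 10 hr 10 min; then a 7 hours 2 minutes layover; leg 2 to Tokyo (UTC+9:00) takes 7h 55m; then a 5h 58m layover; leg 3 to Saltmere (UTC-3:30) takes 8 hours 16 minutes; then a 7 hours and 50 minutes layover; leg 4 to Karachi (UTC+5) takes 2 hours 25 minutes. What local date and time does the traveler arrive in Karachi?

6:01 AM on October 6

Convert departure to UTC: 1:55 PM + 9:30 = 11:25 PM UTC on Oct 3.
Add 10 hours 10 minutes leg 1 → 9:35 AM UTC (Oct 4).
Add 7 hours 2 minutes layover in Yangon → 4:37 PM UTC.
Add 7 hours 55 minutes leg 2 → 12:32 AM UTC (Oct 5).
Add 5 hours and 58 minutes layover in Tokyo → 6:30 AM UTC.
Add 8 hours 16 minutes leg 3 → 2:46 PM UTC.
Add 7 hours and 50 minutes layover in Saltmere → 10:36 PM UTC.
Add 2 hours 25 minutes leg 4 → 1:01 AM UTC (Oct 6).
Karachi is UTC+5:00, so local arrival = 1:01 AM + 5:00 = 6:01 AM on Oct 6.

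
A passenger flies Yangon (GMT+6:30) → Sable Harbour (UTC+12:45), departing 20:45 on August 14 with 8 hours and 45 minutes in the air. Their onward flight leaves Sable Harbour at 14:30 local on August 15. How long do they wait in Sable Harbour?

2 hours 45 minutes

Convert departure to UTC: 20:45 − 6:30 = 14:15 UTC on Aug 14.
Add 8 hours and 45 minutes flight time → 23:00 UTC.
Sable Harbour is UTC+12:45, so local arrival = 23:00 + 12:45 = 11:45 on Aug 15.
Layover = 14:30 − 11:45 = 2 hours 45 minutes.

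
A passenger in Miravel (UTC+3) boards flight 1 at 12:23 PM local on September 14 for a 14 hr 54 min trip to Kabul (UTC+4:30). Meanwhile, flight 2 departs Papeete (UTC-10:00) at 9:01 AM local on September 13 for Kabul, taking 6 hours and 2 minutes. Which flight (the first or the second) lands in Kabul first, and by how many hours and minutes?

the second, by 23 hours 14 minutes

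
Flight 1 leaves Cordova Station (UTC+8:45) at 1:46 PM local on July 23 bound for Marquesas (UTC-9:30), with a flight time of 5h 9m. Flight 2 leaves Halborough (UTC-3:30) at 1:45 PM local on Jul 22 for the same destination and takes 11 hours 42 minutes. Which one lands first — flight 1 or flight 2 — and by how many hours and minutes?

Flight 1 in UTC: 1:46 PM − 8:45 = 5:01 AM on Jul 23.
+5 hours and 9 minutes → arrive 10:10 AM UTC on Jul 23.
Flight 2 in UTC: 1:45 PM + 3:30 = 5:15 PM on Jul 22.
+11 hours 42 minutes → arrive 4:57 AM UTC on Jul 23.
Flight 2 lands earlier by 5 hours 13 minutes.

the second, by 5 hours 13 minutes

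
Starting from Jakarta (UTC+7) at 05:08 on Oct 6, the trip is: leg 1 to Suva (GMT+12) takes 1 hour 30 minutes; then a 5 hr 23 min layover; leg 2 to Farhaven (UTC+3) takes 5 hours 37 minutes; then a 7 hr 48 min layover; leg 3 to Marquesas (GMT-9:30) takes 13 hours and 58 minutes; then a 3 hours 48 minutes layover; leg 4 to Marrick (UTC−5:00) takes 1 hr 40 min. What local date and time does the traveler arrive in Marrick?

Convert departure to UTC: 05:08 − 7:00 = 22:08 UTC on Oct 5.
Add 1 hour and 30 minutes leg 1 → 23:38 UTC.
Add 5 hours 23 minutes layover in Suva → 05:01 UTC (Oct 6).
Add 5 hours and 37 minutes leg 2 → 10:38 UTC.
Add 7 hours and 48 minutes layover in Farhaven → 18:26 UTC.
Add 13 hours 58 minutes leg 3 → 08:24 UTC (Oct 7).
Add 3 hours and 48 minutes layover in Marquesas → 12:12 UTC.
Add 1 hour 40 minutes leg 4 → 13:52 UTC.
Marrick is UTC−5:00, so local arrival = 13:52 − 5:00 = 08:52 on Oct 7.

08:52 on October 7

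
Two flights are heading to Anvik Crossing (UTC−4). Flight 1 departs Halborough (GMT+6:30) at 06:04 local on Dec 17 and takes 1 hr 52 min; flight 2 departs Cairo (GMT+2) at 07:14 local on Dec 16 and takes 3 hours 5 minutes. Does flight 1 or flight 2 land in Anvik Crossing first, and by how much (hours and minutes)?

Flight 1 in UTC: 06:04 − 6:30 = 23:34 on Dec 16.
+1 hour 52 minutes → arrive 01:26 UTC on Dec 17.
Flight 2 in UTC: 07:14 − 2:00 = 05:14 on Dec 16.
+3 hours and 5 minutes → arrive 08:19 UTC on Dec 16.
Flight 2 lands earlier by 17 hours 7 minutes.

the second, by 17 hours 7 minutes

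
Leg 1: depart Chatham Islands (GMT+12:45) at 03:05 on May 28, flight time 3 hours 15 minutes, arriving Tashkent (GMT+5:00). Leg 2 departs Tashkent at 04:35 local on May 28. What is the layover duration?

Convert departure to UTC: 03:05 − 12:45 = 14:20 UTC on May 27.
Add 3 hours and 15 minutes flight time → 17:35 UTC.
Tashkent is UTC+5:00, so local arrival = 17:35 + 5:00 = 22:35 on May 27.
Layover = 04:35 − 22:35 (+1 day) = 6 hours.

6 hours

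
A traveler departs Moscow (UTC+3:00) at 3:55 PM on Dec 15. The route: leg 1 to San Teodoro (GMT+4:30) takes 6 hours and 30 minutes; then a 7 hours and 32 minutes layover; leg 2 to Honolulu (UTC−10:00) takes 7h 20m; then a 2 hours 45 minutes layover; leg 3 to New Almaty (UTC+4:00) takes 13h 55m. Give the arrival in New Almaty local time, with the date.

Convert departure to UTC: 3:55 PM − 3:00 = 12:55 PM UTC on Dec 15.
Add 6 hours 30 minutes leg 1 → 7:25 PM UTC.
Add 7 hours 32 minutes layover in San Teodoro → 2:57 AM UTC (Dec 16).
Add 7 hours and 20 minutes leg 2 → 10:17 AM UTC.
Add 2 hours and 45 minutes layover in Honolulu → 1:02 PM UTC.
Add 13 hours and 55 minutes leg 3 → 2:57 AM UTC (Dec 17).
New Almaty is UTC+4:00, so local arrival = 2:57 AM + 4:00 = 6:57 AM on Dec 17.

6:57 AM on December 17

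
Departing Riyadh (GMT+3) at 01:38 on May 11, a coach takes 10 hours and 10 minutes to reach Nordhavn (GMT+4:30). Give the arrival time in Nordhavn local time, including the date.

13:18 on May 11

Convert departure to UTC: 01:38 − 3:00 = 22:38 UTC on May 10.
Add 10 hours and 10 minutes travel time → 08:48 UTC (May 11).
Nordhavn is UTC+4:30, so local arrival = 08:48 + 4:30 = 13:18 on May 11.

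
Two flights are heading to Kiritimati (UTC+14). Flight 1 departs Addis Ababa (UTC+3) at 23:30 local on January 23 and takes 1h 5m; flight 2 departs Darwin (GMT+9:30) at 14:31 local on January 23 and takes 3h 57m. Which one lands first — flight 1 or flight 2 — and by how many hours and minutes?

the second, by 12 hours 37 minutes

Flight 1 in UTC: 23:30 − 3:00 = 20:30 on Jan 23.
+1 hour 5 minutes → arrive 21:35 UTC on Jan 23.
Flight 2 in UTC: 14:31 − 9:30 = 05:01 on Jan 23.
+3 hours 57 minutes → arrive 08:58 UTC on Jan 23.
Flight 2 lands earlier by 12 hours 37 minutes.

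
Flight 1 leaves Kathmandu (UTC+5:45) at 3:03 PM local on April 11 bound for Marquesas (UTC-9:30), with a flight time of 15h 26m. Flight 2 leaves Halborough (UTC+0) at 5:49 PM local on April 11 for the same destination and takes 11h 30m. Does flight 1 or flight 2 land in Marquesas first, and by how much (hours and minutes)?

the first, by 4 hours 35 minutes

Flight 1 in UTC: 3:03 PM − 5:45 = 9:18 AM on Apr 11.
+15 hours 26 minutes → arrive 12:44 AM UTC on Apr 12.
Flight 2 departs at 5:49 PM UTC (Apr 11).
+11 hours and 30 minutes → arrive 5:19 AM UTC on Apr 12.
Flight 1 lands earlier by 4 hours 35 minutes.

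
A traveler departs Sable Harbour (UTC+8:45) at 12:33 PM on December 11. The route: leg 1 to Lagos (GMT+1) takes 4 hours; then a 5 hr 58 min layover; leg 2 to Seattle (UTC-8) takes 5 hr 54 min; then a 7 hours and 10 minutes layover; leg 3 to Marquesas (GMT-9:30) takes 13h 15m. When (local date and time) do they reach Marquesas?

Convert departure to UTC: 12:33 PM − 8:45 = 3:48 AM UTC on Dec 11.
Add 4 hours leg 1 → 7:48 AM UTC.
Add 5 hours and 58 minutes layover in Lagos → 1:46 PM UTC.
Add 5 hours 54 minutes leg 2 → 7:40 PM UTC.
Add 7 hours 10 minutes layover in Seattle → 2:50 AM UTC (Dec 12).
Add 13 hours 15 minutes leg 3 → 4:05 PM UTC.
Marquesas is UTC−9:30, so local arrival = 4:05 PM − 9:30 = 6:35 AM on Dec 12.

6:35 AM on Dec 12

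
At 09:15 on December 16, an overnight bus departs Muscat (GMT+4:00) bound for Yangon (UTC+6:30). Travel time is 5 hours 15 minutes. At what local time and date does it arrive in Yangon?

17:00 on Dec 16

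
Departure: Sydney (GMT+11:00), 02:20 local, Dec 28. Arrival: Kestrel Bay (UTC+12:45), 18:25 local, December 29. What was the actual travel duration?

Kestrel Bay is 1:45 ahead of Sydney.
Clock-face elapsed time (ignoring zones) is 40 hours 5 minutes.
Actual elapsed = 40 hours 5 minutes − 1:45 = 38 hours 20 minutes.

38 hours 20 minutes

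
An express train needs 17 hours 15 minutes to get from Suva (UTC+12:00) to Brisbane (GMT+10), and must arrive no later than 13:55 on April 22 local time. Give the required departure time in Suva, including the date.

Target arrival in UTC: 13:55 − 10:00 = 03:55 on Apr 22.
Subtract 17 hours and 15 minutes → departure 10:40 UTC on Apr 21.
Suva is UTC+12:00: 10:40 + 12:00 = 22:40 on Apr 21.

22:40 on April 21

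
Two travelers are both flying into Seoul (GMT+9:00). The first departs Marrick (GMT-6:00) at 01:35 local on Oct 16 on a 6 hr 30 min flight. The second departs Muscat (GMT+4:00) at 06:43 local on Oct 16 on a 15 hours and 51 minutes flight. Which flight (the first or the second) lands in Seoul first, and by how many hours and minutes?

the first, by 4 hours 29 minutes

Flight 1 in UTC: 01:35 + 6:00 = 07:35 on Oct 16.
+6 hours 30 minutes → arrive 14:05 UTC on Oct 16.
Flight 2 in UTC: 06:43 − 4:00 = 02:43 on Oct 16.
+15 hours and 51 minutes → arrive 18:34 UTC on Oct 16.
Flight 1 lands earlier by 4 hours 29 minutes.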